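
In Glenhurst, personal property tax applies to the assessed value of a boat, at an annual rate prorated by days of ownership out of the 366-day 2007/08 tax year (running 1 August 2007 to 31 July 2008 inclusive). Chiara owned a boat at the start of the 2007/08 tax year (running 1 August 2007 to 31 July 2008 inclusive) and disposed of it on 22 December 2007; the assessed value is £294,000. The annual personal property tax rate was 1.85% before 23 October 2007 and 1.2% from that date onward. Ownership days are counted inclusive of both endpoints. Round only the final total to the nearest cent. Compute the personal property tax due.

£1,821.43

1 August – 22 October 2007: 83 days at 1.85% → £294,000 × 1.85% × 83/366 = £1,233.4344
23 October – 22 December 2007: 61 days at 1.2% → £294,000 × 1.2% × 61/366 = £588.0000
Total = £1,821.4344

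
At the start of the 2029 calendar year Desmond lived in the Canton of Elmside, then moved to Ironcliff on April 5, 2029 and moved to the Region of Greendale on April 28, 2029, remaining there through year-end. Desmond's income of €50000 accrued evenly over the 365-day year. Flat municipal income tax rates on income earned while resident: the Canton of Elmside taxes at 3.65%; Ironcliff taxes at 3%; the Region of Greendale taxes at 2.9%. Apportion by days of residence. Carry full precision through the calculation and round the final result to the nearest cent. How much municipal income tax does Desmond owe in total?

€1549.73

The Canton of Elmside, January 1 – April 4, 2029: 94 days → €50000 × 3.65% × 94/365 = €470.0000
Ironcliff, April 5 – April 27, 2029: 23 days → €50000 × 3% × 23/365 = €94.5205
The Region of Greendale, April 28 – December 31, 2029: 248 days → €50000 × 2.9% × 248/365 = €985.2055
Total = €1549.7260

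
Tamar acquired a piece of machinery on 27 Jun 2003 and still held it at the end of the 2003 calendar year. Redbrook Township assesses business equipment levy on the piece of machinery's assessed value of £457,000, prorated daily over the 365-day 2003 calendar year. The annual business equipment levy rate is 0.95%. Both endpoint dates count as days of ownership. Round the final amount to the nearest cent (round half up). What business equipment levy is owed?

Days held (27 Jun – 31 Dec 2003): 188 out of 365
Tax = £457,000 × 0.95% × 188/365 = £2,236.1699

£2,236.17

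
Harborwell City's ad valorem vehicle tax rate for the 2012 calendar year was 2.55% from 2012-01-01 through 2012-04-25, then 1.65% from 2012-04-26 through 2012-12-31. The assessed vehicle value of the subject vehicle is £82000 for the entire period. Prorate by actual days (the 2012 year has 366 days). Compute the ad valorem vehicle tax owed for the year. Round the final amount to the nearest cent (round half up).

£1586.90

2012-01-01 to 2012-04-25: 116 days at 2.55% → £82000 × 2.55% × 116/366 = £662.7213
2012-04-26 to 2012-12-31: 250 days at 1.65% → £82000 × 1.65% × 250/366 = £924.1803
Total = £1586.9016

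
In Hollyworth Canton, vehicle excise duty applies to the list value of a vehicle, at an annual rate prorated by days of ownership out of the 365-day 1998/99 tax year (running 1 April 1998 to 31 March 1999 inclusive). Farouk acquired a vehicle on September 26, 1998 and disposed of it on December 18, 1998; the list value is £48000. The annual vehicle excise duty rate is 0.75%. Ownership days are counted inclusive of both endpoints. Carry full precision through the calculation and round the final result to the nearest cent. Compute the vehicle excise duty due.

Days held (September 26 – December 18, 1998): 84 out of 365
Tax = £48000 × 0.75% × 84/365 = £82.8493

£82.85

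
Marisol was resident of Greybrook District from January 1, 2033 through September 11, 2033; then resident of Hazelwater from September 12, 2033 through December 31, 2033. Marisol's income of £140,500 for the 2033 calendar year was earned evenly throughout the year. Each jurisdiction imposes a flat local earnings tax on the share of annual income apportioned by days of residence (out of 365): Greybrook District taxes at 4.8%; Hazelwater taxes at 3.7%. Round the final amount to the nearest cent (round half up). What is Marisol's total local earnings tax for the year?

£6,274.00

Greybrook District, January 1 – September 11, 2033: 254 days → £140,500 × 4.8% × 254/365 = £4,693.0849
Hazelwater, September 12 – December 31, 2033: 111 days → £140,500 × 3.7% × 111/365 = £1,580.9137
Total = £6,273.9986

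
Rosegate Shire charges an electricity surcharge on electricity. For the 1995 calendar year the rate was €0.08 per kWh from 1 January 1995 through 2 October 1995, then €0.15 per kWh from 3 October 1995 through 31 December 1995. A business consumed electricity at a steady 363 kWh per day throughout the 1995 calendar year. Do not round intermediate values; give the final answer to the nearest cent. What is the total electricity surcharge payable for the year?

€12,886.50

1 January – 2 October 1995: 275 days × 363 kWh/day = 99,825 kWh at €0.08/kWh → €7,986.00
3 October – 31 December 1995: 90 days × 363 kWh/day = 32,670 kWh at €0.15/kWh → €4,900.50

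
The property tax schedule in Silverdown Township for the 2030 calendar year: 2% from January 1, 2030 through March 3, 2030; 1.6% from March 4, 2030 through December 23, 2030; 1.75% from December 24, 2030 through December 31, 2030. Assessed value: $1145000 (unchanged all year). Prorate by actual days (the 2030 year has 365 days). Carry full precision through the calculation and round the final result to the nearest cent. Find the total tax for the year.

$19135.62

January 1 – March 3, 2030: 62 days at 2% → $1145000 × 2% × 62/365 = $3889.8630
March 4 – December 23, 2030: 295 days at 1.6% → $1145000 × 1.6% × 295/365 = $14806.5753
December 24 – December 31, 2030: 8 days at 1.75% → $1145000 × 1.75% × 8/365 = $439.1781
Total = $19135.6164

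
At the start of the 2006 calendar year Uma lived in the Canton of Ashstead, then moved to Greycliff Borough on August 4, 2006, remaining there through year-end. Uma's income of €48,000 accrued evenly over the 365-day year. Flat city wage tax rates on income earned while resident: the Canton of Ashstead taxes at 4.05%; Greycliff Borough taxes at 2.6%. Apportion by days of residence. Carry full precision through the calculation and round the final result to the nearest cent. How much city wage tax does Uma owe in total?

€1,657.97

The Canton of Ashstead, January 1 – August 3, 2006: 215 days → €48,000 × 4.05% × 215/365 = €1,145.0959
Greycliff Borough, August 4 – December 31, 2006: 150 days → €48,000 × 2.6% × 150/365 = €512.8767
Total = €1,657.9726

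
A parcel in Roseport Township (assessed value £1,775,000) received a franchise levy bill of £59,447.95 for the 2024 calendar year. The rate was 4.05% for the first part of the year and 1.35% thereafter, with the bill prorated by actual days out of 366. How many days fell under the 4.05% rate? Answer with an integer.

271 days

Let d = days at the first rate; then 366 − d days at the second rate.
£1,775,000 × [4.05%·d + 1.35%·(366−d)] / 366 = £59,447.95
Solving gives d = 271, so the new rate took effect on 28 September 2024.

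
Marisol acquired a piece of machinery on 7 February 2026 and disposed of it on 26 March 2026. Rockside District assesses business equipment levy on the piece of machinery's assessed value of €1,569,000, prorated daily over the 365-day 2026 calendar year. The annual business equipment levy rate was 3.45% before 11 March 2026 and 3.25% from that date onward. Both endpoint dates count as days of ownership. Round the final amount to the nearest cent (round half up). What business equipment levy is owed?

7 February – 10 March 2026: 32 days at 3.45% → €1,569,000 × 3.45% × 32/365 = €4,745.6877
11 March – 26 March 2026: 16 days at 3.25% → €1,569,000 × 3.25% × 16/365 = €2,235.2877
Total = €6,980.9753

€6,980.98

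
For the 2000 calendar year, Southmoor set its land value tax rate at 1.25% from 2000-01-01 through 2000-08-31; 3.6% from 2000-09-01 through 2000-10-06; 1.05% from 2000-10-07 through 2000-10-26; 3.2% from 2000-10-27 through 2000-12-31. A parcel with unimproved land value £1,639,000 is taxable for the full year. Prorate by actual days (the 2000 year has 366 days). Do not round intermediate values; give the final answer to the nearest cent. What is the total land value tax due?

2000-01-01 to 2000-08-31: 244 days at 1.25% → £1,639,000 × 1.25% × 244/366 = £13,658.3333
2000-09-01 to 2000-10-06: 36 days at 3.6% → £1,639,000 × 3.6% × 36/366 = £5,803.6721
2000-10-07 to 2000-10-26: 20 days at 1.05% → £1,639,000 × 1.05% × 20/366 = £940.4098
2000-10-27 to 2000-12-31: 66 days at 3.2% → £1,639,000 × 3.2% × 66/366 = £9,457.8361
Total = £29,860.2514

£29,860.25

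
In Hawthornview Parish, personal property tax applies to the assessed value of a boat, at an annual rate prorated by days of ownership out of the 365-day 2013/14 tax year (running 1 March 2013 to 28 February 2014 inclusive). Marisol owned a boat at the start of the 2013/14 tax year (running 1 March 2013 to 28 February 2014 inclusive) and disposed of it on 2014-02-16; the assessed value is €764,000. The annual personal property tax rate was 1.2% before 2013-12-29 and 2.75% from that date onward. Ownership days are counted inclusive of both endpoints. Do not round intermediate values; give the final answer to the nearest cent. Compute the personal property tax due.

2013-03-01 to 2013-12-28: 303 days at 1.2% → €764,000 × 1.2% × 303/365 = €7,610.6959
2013-12-29 to 2014-02-16: 50 days at 2.75% → €764,000 × 2.75% × 50/365 = €2,878.0822
Total = €10,488.7781

€10,488.78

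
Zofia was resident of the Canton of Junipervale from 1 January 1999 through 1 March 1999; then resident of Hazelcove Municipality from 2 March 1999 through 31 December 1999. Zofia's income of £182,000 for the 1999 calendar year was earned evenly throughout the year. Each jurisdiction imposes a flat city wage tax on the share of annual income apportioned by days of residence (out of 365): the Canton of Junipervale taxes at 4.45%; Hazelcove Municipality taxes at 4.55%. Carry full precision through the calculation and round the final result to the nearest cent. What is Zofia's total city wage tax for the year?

£8,251.08

The Canton of Junipervale, 1 January – 1 March 1999: 60 days → £182,000 × 4.45% × 60/365 = £1,331.3425
Hazelcove Municipality, 2 March – 31 December 1999: 305 days → £182,000 × 4.55% × 305/365 = £6,919.7397
Total = £8,251.0822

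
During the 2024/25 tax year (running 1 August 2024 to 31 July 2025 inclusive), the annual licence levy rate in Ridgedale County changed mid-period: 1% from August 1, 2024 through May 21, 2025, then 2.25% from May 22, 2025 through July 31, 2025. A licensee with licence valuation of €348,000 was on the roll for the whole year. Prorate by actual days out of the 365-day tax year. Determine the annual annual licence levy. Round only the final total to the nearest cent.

€4,326.16

August 1, 2024 – May 21, 2025: 294 days at 1% → €348,000 × 1% × 294/365 = €2,803.0685
May 22 – July 31, 2025: 71 days at 2.25% → €348,000 × 2.25% × 71/365 = €1,523.0959
Total = €4,326.1644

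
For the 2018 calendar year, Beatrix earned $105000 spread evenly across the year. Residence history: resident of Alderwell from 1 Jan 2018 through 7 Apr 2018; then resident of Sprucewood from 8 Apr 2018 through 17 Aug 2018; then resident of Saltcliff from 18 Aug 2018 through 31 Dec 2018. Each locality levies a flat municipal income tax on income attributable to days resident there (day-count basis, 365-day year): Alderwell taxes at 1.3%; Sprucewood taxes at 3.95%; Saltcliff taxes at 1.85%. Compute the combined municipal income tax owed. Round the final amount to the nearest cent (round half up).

Alderwell, 1 Jan – 7 Apr 2018: 97 days → $105000 × 1.3% × 97/365 = $362.7534
Sprucewood, 8 Apr – 17 Aug 2018: 132 days → $105000 × 3.95% × 132/365 = $1499.9178
Saltcliff, 18 Aug – 31 Dec 2018: 136 days → $105000 × 1.85% × 136/365 = $723.7808
Total = $2586.4521

$2586.45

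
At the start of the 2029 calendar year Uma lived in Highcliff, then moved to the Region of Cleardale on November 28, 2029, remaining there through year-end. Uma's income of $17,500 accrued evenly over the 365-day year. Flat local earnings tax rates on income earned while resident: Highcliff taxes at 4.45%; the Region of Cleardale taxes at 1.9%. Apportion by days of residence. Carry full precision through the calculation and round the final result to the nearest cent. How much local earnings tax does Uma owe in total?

$737.18

Highcliff, January 1 – November 27, 2029: 331 days → $17,500 × 4.45% × 331/365 = $706.2089
The Region of Cleardale, November 28 – December 31, 2029: 34 days → $17,500 × 1.9% × 34/365 = $30.9726
Total = $737.1815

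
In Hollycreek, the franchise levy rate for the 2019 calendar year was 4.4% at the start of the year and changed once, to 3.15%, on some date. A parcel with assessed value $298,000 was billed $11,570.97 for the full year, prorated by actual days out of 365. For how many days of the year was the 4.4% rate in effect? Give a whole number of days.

214 days

Let d = days at the first rate; then 365 − d days at the second rate.
$298,000 × [4.4%·d + 3.15%·(365−d)] / 365 = $11,570.97
Solving gives d = 214, so the new rate took effect on 3 August 2019.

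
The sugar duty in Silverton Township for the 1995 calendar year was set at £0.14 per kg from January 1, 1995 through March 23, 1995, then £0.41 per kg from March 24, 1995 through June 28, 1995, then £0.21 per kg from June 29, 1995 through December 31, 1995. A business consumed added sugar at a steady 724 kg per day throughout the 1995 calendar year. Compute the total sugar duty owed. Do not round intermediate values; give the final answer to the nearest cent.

January 1 – March 23, 1995: 82 days × 724 kg/day = 59,368 kg at £0.14/kg → £8311.52
March 24 – June 28, 1995: 97 days × 724 kg/day = 70,228 kg at £0.41/kg → £28793.48
June 29 – December 31, 1995: 186 days × 724 kg/day = 134,664 kg at £0.21/kg → £28279.44

£65384.44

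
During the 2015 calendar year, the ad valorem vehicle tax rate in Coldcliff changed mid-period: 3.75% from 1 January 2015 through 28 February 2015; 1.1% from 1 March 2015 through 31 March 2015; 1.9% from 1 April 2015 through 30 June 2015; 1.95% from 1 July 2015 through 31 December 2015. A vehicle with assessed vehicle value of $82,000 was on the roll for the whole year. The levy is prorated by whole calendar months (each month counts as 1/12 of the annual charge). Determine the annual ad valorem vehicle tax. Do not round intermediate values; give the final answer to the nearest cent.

1 January – 28 February 2015: 2 months at 3.75% → $82,000 × 3.75% × 2/12 = $512.5000
1 March – 31 March 2015: 1 month at 1.1% → $82,000 × 1.1% × 1/12 = $75.1667
1 April – 30 June 2015: 3 months at 1.9% → $82,000 × 1.9% × 3/12 = $389.5000
1 July – 31 December 2015: 6 months at 1.95% → $82,000 × 1.95% × 6/12 = $799.5000
Total = $1,776.6667

$1,776.67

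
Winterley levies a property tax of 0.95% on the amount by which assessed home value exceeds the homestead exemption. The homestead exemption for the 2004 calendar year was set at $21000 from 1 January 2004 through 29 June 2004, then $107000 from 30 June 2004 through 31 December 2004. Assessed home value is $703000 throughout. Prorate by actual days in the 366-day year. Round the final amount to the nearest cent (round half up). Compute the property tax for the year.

1 January – 29 June 2004: 181 days, exemption $21000 → ($703000 − $21000) × 0.95% × 181/366 = $3204.0956
30 June – 31 December 2004: 185 days, exemption $107000 → ($703000 − $107000) × 0.95% × 185/366 = $2861.9399
Total = $6066.0355

$6066.04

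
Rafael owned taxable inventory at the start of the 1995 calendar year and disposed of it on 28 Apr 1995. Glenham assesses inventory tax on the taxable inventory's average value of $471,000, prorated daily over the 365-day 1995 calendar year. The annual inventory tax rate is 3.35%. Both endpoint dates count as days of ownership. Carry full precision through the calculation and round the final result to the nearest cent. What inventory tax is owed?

$5,100.99

Days held (1 Jan – 28 Apr 1995): 118 out of 365
Tax = $471,000 × 3.35% × 118/365 = $5,100.9945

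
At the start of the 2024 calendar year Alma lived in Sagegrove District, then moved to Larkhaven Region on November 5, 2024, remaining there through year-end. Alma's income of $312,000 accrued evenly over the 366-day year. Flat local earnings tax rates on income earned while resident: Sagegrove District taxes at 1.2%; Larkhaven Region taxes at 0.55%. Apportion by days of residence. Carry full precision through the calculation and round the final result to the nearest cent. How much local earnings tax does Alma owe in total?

$3,428.16

Sagegrove District, January 1 – November 4, 2024: 309 days → $312,000 × 1.2% × 309/366 = $3,160.9180
Larkhaven Region, November 5 – December 31, 2024: 57 days → $312,000 × 0.55% × 57/366 = $267.2459
Total = $3,428.1639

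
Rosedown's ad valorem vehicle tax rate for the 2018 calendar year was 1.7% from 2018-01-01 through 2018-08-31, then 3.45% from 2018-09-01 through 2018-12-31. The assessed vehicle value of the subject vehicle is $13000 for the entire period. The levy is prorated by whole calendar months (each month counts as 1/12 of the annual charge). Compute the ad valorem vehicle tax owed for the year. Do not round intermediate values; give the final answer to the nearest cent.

$296.83

2018-01-01 to 2018-08-31: 8 months at 1.7% → $13000 × 1.7% × 8/12 = $147.3333
2018-09-01 to 2018-12-31: 4 months at 3.45% → $13000 × 3.45% × 4/12 = $149.5000
Total = $296.8333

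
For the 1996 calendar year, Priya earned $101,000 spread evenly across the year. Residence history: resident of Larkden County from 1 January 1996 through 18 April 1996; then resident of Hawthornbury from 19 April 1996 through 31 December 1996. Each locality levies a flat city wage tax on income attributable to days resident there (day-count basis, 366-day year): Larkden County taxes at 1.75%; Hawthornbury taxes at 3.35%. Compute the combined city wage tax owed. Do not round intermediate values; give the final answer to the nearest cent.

$2,902.23

Larkden County, 1 January – 18 April 1996: 109 days → $101,000 × 1.75% × 109/366 = $526.3866
Hawthornbury, 19 April – 31 December 1996: 257 days → $101,000 × 3.35% × 257/366 = $2,375.8456
Total = $2,902.2322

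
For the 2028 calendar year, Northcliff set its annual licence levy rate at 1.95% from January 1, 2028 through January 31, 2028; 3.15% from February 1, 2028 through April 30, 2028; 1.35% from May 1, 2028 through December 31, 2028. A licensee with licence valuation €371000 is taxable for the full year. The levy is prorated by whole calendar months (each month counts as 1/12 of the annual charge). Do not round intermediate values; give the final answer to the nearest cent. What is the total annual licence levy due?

€6863.50

January 1 – January 31, 2028: 1 month at 1.95% → €371000 × 1.95% × 1/12 = €602.8750
February 1 – April 30, 2028: 3 months at 3.15% → €371000 × 3.15% × 3/12 = €2921.6250
May 1 – December 31, 2028: 8 months at 1.35% → €371000 × 1.35% × 8/12 = €3339.0000
Total = €6863.5000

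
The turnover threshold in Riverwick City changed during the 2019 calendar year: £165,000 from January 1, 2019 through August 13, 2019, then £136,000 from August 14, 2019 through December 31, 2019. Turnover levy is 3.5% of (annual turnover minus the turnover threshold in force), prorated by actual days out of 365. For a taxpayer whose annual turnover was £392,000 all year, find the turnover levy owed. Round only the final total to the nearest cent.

January 1 – August 13, 2019: 225 days, exemption £165,000 → (£392,000 − £165,000) × 3.5% × 225/365 = £4,897.6027
August 14 – December 31, 2019: 140 days, exemption £136,000 → (£392,000 − £136,000) × 3.5% × 140/365 = £3,436.7123
Total = £8,334.3151

£8,334.32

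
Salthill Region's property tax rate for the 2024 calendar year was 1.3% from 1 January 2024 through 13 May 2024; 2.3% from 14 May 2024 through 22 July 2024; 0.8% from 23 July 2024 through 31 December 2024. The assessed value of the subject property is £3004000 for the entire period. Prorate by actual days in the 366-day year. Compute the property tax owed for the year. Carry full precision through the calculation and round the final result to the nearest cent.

£38149.16

1 January – 13 May 2024: 134 days at 1.3% → £3004000 × 1.3% × 134/366 = £14297.7268
14 May – 22 July 2024: 70 days at 2.3% → £3004000 × 2.3% × 70/366 = £13214.3169
23 July – 31 December 2024: 162 days at 0.8% → £3004000 × 0.8% × 162/366 = £10637.1148
Total = £38149.1585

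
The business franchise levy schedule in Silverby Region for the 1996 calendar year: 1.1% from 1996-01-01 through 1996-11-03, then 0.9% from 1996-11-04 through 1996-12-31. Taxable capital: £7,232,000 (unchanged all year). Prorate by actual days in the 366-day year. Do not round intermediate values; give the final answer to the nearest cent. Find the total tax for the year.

1996-01-01 to 1996-11-03: 308 days at 1.1% → £7,232,000 × 1.1% × 308/366 = £66,945.3989
1996-11-04 to 1996-12-31: 58 days at 0.9% → £7,232,000 × 0.9% × 58/366 = £10,314.4918
Total = £77,259.8907

£77,259.89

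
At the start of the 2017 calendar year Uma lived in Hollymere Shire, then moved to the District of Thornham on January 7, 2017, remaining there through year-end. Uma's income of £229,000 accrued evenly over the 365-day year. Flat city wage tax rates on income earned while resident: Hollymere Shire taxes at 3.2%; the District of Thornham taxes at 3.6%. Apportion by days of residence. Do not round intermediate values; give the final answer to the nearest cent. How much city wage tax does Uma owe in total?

Hollymere Shire, January 1 – January 6, 2017: 6 days → £229,000 × 3.2% × 6/365 = £120.4603
The District of Thornham, January 7 – December 31, 2017: 359 days → £229,000 × 3.6% × 359/365 = £8,108.4822
Total = £8,228.9425

£8,228.94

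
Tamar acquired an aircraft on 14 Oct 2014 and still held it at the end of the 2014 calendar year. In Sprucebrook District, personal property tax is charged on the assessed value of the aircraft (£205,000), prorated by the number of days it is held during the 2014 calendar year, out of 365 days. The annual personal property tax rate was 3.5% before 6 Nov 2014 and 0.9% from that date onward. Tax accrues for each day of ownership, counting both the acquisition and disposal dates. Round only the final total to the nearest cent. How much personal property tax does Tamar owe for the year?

14 Oct – 5 Nov 2014: 23 days at 3.5% → £205,000 × 3.5% × 23/365 = £452.1233
6 Nov – 31 Dec 2014: 56 days at 0.9% → £205,000 × 0.9% × 56/365 = £283.0685
Total = £735.1918

£735.19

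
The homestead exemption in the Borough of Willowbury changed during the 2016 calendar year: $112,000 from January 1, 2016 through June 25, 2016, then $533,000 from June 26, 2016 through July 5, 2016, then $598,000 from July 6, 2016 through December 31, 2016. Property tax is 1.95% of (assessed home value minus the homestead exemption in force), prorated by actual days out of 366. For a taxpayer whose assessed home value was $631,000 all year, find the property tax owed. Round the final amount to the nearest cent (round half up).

January 1 – June 25, 2016: 177 days, exemption $112,000 → ($631,000 − $112,000) × 1.95% × 177/366 = $4,894.3402
June 26 – July 5, 2016: 10 days, exemption $533,000 → ($631,000 − $533,000) × 1.95% × 10/366 = $52.2131
July 6 – December 31, 2016: 179 days, exemption $598,000 → ($631,000 − $598,000) × 1.95% × 179/366 = $314.7172
Total = $5,261.2705

$5,261.27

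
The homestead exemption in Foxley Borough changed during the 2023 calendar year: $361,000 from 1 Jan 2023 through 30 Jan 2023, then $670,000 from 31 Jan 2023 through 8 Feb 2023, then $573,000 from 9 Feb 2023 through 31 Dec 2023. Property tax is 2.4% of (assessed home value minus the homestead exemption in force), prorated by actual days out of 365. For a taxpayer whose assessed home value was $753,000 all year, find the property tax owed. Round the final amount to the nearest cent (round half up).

$4,680.79

1 Jan – 30 Jan 2023: 30 days, exemption $361,000 → ($753,000 − $361,000) × 2.4% × 30/365 = $773.2603
31 Jan – 8 Feb 2023: 9 days, exemption $670,000 → ($753,000 − $670,000) × 2.4% × 9/365 = $49.1178
9 Feb – 31 Dec 2023: 326 days, exemption $573,000 → ($753,000 − $573,000) × 2.4% × 326/365 = $3,858.4110
Total = $4,680.7890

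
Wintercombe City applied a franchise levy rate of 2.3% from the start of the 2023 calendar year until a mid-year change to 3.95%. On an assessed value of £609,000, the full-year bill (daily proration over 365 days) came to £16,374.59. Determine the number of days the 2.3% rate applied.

Let d = days at the first rate; then 365 − d days at the second rate.
£609,000 × [2.3%·d + 3.95%·(365−d)] / 365 = £16,374.59
Solving gives d = 279, so the new rate took effect on 7 Oct 2023.

279 days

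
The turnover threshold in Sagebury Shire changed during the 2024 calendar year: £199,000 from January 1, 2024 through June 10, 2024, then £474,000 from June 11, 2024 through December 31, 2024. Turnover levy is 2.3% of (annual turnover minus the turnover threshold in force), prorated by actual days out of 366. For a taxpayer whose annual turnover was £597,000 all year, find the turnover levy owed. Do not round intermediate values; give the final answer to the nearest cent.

£5,628.59

January 1 – June 10, 2024: 162 days, exemption £199,000 → (£597,000 − £199,000) × 2.3% × 162/366 = £4,051.7705
June 11 – December 31, 2024: 204 days, exemption £474,000 → (£597,000 − £474,000) × 2.3% × 204/366 = £1,576.8197
Total = £5,628.5902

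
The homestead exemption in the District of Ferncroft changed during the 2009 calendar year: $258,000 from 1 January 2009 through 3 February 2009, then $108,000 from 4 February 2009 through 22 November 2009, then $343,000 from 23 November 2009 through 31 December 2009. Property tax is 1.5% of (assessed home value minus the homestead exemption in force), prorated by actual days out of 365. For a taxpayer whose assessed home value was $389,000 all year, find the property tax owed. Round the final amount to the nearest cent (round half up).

$3,628.77

1 January – 3 February 2009: 34 days, exemption $258,000 → ($389,000 − $258,000) × 1.5% × 34/365 = $183.0411
4 February – 22 November 2009: 292 days, exemption $108,000 → ($389,000 − $108,000) × 1.5% × 292/365 = $3,372.0000
23 November – 31 December 2009: 39 days, exemption $343,000 → ($389,000 − $343,000) × 1.5% × 39/365 = $73.7260
Total = $3,628.7671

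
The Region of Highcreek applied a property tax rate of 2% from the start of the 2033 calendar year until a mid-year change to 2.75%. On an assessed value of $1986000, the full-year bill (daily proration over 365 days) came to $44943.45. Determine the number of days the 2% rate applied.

Let d = days at the first rate; then 365 − d days at the second rate.
$1986000 × [2%·d + 2.75%·(365−d)] / 365 = $44943.45
Solving gives d = 237, so the new rate took effect on 26 Aug 2033.

237 days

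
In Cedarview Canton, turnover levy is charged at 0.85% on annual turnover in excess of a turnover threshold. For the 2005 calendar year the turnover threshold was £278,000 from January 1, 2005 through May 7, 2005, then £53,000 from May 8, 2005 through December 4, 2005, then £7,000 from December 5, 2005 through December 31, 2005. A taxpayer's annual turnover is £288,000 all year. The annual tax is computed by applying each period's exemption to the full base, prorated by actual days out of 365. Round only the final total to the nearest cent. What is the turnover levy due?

January 1 – May 7, 2005: 127 days, exemption £278,000 → (£288,000 − £278,000) × 0.85% × 127/365 = £29.5753
May 8 – December 4, 2005: 211 days, exemption £53,000 → (£288,000 − £53,000) × 0.85% × 211/365 = £1,154.7192
December 5 – December 31, 2005: 27 days, exemption £7,000 → (£288,000 − £7,000) × 0.85% × 27/365 = £176.6836
Total = £1,360.9781

£1,360.98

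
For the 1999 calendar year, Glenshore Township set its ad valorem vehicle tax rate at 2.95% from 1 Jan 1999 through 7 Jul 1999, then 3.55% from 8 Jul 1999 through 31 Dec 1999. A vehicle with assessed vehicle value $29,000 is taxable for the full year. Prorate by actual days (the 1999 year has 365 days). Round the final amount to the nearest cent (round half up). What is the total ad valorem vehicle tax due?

$939.88

1 Jan – 7 Jul 1999: 188 days at 2.95% → $29,000 × 2.95% × 188/365 = $440.6411
8 Jul – 31 Dec 1999: 177 days at 3.55% → $29,000 × 3.55% × 177/365 = $499.2370
Total = $939.8781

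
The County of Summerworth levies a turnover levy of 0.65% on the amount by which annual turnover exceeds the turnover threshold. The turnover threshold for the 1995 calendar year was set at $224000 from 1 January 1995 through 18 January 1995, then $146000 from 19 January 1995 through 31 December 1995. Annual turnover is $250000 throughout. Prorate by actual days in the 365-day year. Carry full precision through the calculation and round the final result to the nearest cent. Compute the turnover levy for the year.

1 January – 18 January 1995: 18 days, exemption $224000 → ($250000 − $224000) × 0.65% × 18/365 = $8.3342
19 January – 31 December 1995: 347 days, exemption $146000 → ($250000 − $146000) × 0.65% × 347/365 = $642.6630
Total = $650.9973

$651.00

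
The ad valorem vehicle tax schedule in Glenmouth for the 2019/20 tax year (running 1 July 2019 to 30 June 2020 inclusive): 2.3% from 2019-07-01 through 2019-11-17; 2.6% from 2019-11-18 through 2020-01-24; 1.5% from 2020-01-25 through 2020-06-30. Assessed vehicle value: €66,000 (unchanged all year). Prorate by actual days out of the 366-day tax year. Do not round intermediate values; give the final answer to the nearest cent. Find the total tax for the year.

2019-07-01 to 2019-11-17: 140 days at 2.3% → €66,000 × 2.3% × 140/366 = €580.6557
2019-11-18 to 2020-01-24: 68 days at 2.6% → €66,000 × 2.6% × 68/366 = €318.8197
2020-01-25 to 2020-06-30: 158 days at 1.5% → €66,000 × 1.5% × 158/366 = €427.3770
Total = €1,326.8525

€1,326.85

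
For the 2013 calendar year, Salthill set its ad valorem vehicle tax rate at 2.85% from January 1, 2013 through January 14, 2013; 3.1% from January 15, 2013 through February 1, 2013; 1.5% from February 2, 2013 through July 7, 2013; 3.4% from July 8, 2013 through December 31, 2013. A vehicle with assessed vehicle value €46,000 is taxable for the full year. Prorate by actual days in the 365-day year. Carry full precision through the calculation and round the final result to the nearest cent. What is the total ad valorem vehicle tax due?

January 1 – January 14, 2013: 14 days at 2.85% → €46,000 × 2.85% × 14/365 = €50.2849
January 15 – February 1, 2013: 18 days at 3.1% → €46,000 × 3.1% × 18/365 = €70.3233
February 2 – July 7, 2013: 156 days at 1.5% → €46,000 × 1.5% × 156/365 = €294.9041
July 8 – December 31, 2013: 177 days at 3.4% → €46,000 × 3.4% × 177/365 = €758.4329
Total = €1,173.9452

€1,173.95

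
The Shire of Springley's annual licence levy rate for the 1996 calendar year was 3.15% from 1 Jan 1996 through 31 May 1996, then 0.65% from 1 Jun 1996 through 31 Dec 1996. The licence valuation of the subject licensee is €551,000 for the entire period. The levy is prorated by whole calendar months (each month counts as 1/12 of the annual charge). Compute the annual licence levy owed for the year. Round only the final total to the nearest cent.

1 Jan – 31 May 1996: 5 months at 3.15% → €551,000 × 3.15% × 5/12 = €7,231.8750
1 Jun – 31 Dec 1996: 7 months at 0.65% → €551,000 × 0.65% × 7/12 = €2,089.2083
Total = €9,321.0833

€9,321.08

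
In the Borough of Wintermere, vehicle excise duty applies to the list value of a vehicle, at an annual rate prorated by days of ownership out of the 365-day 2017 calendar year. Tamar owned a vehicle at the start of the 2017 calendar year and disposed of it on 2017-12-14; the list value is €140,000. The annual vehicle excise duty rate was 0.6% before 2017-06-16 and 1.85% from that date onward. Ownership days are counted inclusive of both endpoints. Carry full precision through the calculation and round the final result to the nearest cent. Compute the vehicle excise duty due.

€1,673.48

2017-01-01 to 2017-06-15: 166 days at 0.6% → €140,000 × 0.6% × 166/365 = €382.0274
2017-06-16 to 2017-12-14: 182 days at 1.85% → €140,000 × 1.85% × 182/365 = €1,291.4521
Total = €1,673.4795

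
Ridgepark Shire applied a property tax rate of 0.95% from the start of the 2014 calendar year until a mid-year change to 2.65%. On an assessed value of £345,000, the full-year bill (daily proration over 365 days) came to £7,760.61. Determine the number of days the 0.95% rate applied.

86 days

Let d = days at the first rate; then 365 − d days at the second rate.
£345,000 × [0.95%·d + 2.65%·(365−d)] / 365 = £7,760.61
Solving gives d = 86, so the new rate took effect on 28 Mar 2014.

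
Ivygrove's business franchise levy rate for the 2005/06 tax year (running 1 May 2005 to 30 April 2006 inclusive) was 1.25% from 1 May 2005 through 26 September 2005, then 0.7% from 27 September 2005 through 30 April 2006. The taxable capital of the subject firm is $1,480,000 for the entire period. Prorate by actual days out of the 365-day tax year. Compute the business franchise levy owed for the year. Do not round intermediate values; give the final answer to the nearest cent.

1 May – 26 September 2005: 149 days at 1.25% → $1,480,000 × 1.25% × 149/365 = $7,552.0548
27 September 2005 – 30 April 2006: 216 days at 0.7% → $1,480,000 × 0.7% × 216/365 = $6,130.8493
Total = $13,682.9041

$13,682.90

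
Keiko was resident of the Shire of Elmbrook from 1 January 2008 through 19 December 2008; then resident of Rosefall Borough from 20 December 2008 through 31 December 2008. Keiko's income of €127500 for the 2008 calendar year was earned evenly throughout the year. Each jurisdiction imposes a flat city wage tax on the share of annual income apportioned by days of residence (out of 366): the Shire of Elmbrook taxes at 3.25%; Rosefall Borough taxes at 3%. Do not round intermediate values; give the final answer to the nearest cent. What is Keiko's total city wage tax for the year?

€4133.30

The Shire of Elmbrook, 1 January – 19 December 2008: 354 days → €127500 × 3.25% × 354/366 = €4007.8893
Rosefall Borough, 20 December – 31 December 2008: 12 days → €127500 × 3% × 12/366 = €125.4098
Total = €4133.2992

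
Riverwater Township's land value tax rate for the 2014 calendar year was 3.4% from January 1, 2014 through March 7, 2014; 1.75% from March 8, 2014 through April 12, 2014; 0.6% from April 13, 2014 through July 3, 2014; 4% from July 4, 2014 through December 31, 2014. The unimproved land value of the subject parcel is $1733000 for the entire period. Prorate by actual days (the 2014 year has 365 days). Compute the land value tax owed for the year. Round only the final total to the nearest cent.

$50356.71

January 1 – March 7, 2014: 66 days at 3.4% → $1733000 × 3.4% × 66/365 = $10654.3890
March 8 – April 12, 2014: 36 days at 1.75% → $1733000 × 1.75% × 36/365 = $2991.2055
April 13 – July 3, 2014: 82 days at 0.6% → $1733000 × 0.6% × 82/365 = $2335.9890
July 4 – December 31, 2014: 181 days at 4% → $1733000 × 4% × 181/365 = $34375.1233
Total = $50356.7068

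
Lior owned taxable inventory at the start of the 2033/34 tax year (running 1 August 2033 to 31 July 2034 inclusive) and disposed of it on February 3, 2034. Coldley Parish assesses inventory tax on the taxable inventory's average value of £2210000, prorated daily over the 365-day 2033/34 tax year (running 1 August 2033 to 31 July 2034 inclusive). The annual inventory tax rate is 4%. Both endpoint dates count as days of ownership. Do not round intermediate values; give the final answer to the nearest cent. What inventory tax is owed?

Days held (August 1, 2033 – February 3, 2034): 187 out of 365
Tax = £2210000 × 4% × 187/365 = £45289.8630

£45289.86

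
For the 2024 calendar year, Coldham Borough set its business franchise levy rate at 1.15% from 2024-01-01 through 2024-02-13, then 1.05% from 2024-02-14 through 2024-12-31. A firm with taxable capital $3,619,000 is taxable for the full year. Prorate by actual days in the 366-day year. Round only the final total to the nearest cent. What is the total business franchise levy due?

$38,434.57

2024-01-01 to 2024-02-13: 44 days at 1.15% → $3,619,000 × 1.15% × 44/366 = $5,003.3169
2024-02-14 to 2024-12-31: 322 days at 1.05% → $3,619,000 × 1.05% × 322/366 = $33,431.2541
Total = $38,434.5710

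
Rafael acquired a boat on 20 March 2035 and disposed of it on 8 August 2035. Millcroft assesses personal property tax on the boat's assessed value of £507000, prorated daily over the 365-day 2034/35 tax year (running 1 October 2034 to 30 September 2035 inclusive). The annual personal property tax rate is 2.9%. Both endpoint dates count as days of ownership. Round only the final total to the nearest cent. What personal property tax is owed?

£5720.07

Days held (20 March – 8 August 2035): 142 out of 365
Tax = £507000 × 2.9% × 142/365 = £5720.0712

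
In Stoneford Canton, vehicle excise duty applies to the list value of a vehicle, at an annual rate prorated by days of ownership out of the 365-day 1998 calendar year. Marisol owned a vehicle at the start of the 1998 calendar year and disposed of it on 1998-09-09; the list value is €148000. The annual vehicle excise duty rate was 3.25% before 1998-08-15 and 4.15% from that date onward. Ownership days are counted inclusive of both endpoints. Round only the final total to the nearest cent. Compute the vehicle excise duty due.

€3415.76

1998-01-01 to 1998-08-14: 226 days at 3.25% → €148000 × 3.25% × 226/365 = €2978.2466
1998-08-15 to 1998-09-09: 26 days at 4.15% → €148000 × 4.15% × 26/365 = €437.5123
Total = €3415.7589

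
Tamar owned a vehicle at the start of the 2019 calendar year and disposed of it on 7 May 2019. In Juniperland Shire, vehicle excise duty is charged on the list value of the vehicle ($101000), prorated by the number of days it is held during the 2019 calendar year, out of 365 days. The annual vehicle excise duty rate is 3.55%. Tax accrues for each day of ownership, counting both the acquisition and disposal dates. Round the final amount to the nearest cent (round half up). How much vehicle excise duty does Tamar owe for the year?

Days held (1 Jan – 7 May 2019): 127 out of 365
Tax = $101000 × 3.55% × 127/365 = $1247.5575

$1247.56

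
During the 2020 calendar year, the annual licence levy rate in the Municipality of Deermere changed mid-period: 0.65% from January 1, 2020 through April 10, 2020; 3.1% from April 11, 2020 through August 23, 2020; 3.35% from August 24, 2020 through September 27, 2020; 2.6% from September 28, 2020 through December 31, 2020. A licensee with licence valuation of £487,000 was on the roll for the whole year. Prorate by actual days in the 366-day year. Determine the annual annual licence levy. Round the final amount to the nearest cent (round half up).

January 1 – April 10, 2020: 101 days at 0.65% → £487,000 × 0.65% × 101/366 = £873.5396
April 11 – August 23, 2020: 135 days at 3.1% → £487,000 × 3.1% × 135/366 = £5,568.5656
August 24 – September 27, 2020: 35 days at 3.35% → £487,000 × 3.35% × 35/366 = £1,560.1298
September 28 – December 31, 2020: 95 days at 2.6% → £487,000 × 2.6% × 95/366 = £3,286.5847
Total = £11,288.8197

£11,288.82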